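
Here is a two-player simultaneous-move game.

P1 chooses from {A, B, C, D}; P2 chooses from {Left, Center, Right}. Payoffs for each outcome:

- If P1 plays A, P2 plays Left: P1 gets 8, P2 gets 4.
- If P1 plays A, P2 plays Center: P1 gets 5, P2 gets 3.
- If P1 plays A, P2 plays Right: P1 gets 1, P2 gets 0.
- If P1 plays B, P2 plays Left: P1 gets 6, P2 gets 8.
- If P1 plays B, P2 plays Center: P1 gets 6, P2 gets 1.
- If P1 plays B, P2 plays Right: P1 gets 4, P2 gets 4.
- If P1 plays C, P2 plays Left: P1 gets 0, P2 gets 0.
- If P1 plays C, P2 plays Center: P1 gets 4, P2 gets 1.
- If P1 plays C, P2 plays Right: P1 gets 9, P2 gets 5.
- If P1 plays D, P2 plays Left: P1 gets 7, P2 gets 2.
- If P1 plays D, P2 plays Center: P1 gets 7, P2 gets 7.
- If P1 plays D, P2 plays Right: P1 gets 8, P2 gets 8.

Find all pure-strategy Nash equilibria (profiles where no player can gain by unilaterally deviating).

(A, Left): P1 gets 8, best alternative 7; P2 gets 4, best alternative 3. No profitable deviation — NE.
(A, Center): P1 can switch to B (5 → 6). Not NE.
(A, Right): P1 can switch to B (1 → 4). Not NE.
(B, Left): P1 can switch to A (6 → 8). Not NE.
(B, Center): P1 can switch to D (6 → 7). Not NE.
(B, Right): P1 can switch to C (4 → 9). Not NE.
(C, Left): P1 can switch to A (0 → 8). Not NE.
(C, Center): P1 can switch to A (4 → 5). Not NE.
(C, Right): P1 gets 9, best alternative 8; P2 gets 5, best alternative 1. No profitable deviation — NE.
(D, Left): P1 can switch to A (7 → 8). Not NE.
(The remaining 2 profiles each have a profitable deviation by the same check.)

The pure Nash equilibria are (A, Left) and (C, Right).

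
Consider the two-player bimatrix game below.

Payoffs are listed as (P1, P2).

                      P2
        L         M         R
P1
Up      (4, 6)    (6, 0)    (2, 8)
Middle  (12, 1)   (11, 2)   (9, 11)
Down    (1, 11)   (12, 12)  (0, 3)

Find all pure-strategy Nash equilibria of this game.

The pure Nash equilibria are (Middle, R) and (Down, M).

P1 against L: payoffs 4, 12, 1 → best response Middle.
P1 against M: payoffs 6, 11, 12 → best response Down.
P1 against R: payoffs 2, 9, 0 → best response Middle.
P2 against Up: payoffs 6, 0, 8 → best response R.
P2 against Middle: payoffs 1, 2, 11 → best response R.
P2 against Down: payoffs 11, 12, 3 → best response M.
Mutual best responses: (Middle, R); (Down, M).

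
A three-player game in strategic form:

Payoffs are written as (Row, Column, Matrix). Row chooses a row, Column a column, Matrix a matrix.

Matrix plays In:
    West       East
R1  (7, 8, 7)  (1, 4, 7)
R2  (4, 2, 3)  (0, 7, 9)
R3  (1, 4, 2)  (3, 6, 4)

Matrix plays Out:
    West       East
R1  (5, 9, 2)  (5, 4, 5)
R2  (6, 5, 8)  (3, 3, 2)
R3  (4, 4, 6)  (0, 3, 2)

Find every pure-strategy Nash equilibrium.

(R1, West, In): Row gets 7, best alternative 4; Column gets 8, best alternative 4; Matrix gets 7, best alternative 2. No profitable deviation — NE.
(R1, West, Out): Row can switch to R2 (5 → 6). Not NE.
(R1, East, In): Row can switch to R3 (1 → 3). Not NE.
(R1, East, Out): Column can switch to West (4 → 9). Not NE.
(R2, West, In): Row can switch to R1 (4 → 7). Not NE.
(R2, West, Out): Row gets 6, best alternative 5; Column gets 5, best alternative 3; Matrix gets 8, best alternative 3. No profitable deviation — NE.
(R2, East, In): Row can switch to R1 (0 → 1). Not NE.
(R2, East, Out): Row can switch to R1 (3 → 5). Not NE.
(R3, West, In): Row can switch to R1 (1 → 7). Not NE.
(R3, West, Out): Row can switch to R1 (4 → 5). Not NE.
(R3, East, In): Row gets 3, best alternative 1; Column gets 6, best alternative 4; Matrix gets 4, best alternative 2. No profitable deviation — NE.
(R3, East, Out): Row can switch to R1 (0 → 5). Not NE.

(R1, West, In), (R2, West, Out), (R3, East, In)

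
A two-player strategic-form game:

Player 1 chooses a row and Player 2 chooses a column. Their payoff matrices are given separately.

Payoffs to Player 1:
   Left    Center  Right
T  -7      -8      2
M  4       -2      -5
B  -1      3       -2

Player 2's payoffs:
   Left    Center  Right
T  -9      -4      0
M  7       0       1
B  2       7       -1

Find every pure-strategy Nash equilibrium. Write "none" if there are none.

For each strategy profile, look for a profitable unilateral deviation.
(T, Left): Player 1 can switch to M (-7 → 4). Not NE.
(T, Center): Player 1 can switch to M (-8 → -2). Not NE.
(T, Right): Player 1 gets 2, best alternative -2; Player 2 gets 0, best alternative -4. No profitable deviation — NE.
(M, Left): Player 1 gets 4, best alternative -1; Player 2 gets 7, best alternative 1. No profitable deviation — NE.
(M, Center): Player 1 can switch to B (-2 → 3). Not NE.
(M, Right): Player 1 can switch to T (-5 → 2). Not NE.
(B, Left): Player 1 can switch to M (-1 → 4). Not NE.
(B, Center): Player 1 gets 3, best alternative -2; Player 2 gets 7, best alternative 2. No profitable deviation — NE.
(B, Right): Player 1 can switch to T (-2 → 2). Not NE.

Pure-strategy Nash equilibria: (T, Right) and (M, Left) and (B, Center)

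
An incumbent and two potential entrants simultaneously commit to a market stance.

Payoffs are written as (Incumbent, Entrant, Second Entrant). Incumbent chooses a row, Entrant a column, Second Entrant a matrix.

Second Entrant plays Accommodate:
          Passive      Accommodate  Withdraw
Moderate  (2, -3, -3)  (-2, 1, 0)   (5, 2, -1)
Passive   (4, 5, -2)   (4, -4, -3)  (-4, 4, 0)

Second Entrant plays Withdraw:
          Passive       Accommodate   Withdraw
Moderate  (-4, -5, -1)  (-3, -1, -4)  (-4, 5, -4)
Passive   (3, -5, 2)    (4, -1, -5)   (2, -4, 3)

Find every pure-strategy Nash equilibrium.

(Moderate, Withdraw, Accommodate)

Mark each player's best response to every combination of opponents' strategies; a profile where every player is best-responding is a pure Nash equilibrium.
Incumbent against (Passive, Accommodate): payoffs 2, 4 → best response Passive.
Incumbent against (Passive, Withdraw): payoffs -4, 3 → best response Passive.
Incumbent against (Accommodate, Accommodate): payoffs -2, 4 → best response Passive.
Incumbent against (Accommodate, Withdraw): payoffs -3, 4 → best response Passive.
Incumbent against (Withdraw, Accommodate): payoffs 5, -4 → best response Moderate.
Incumbent against (Withdraw, Withdraw): payoffs -4, 2 → best response Passive.
Entrant against (Moderate, Accommodate): payoffs -3, 1, 2 → best response Withdraw.
Entrant against (Moderate, Withdraw): payoffs -5, -1, 5 → best response Withdraw.
Entrant against (Passive, Accommodate): payoffs 5, -4, 4 → best response Passive.
Entrant against (Passive, Withdraw): payoffs -5, -1, -4 → best response Accommodate.
Second Entrant against (Moderate, Passive): payoffs -3, -1 → best response Withdraw.
Second Entrant against (Moderate, Accommodate): payoffs 0, -4 → best response Accommodate.
Second Entrant against (Moderate, Withdraw): payoffs -1, -4 → best response Accommodate.
Second Entrant against (Passive, Passive): payoffs -2, 2 → best response Withdraw.
Second Entrant against (Passive, Accommodate): payoffs -3, -5 → best response Accommodate.
Second Entrant against (Passive, Withdraw): payoffs 0, 3 → best response Withdraw.
Mutual best responses: (Moderate, Withdraw, Accommodate).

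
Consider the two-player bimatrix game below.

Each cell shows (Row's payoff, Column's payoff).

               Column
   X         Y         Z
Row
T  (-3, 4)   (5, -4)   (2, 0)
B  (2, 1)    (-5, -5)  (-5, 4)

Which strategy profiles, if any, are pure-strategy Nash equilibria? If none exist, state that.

Check each profile: it is a Nash equilibrium iff no player can strictly gain by switching unilaterally.
(T, X): Row can switch to B (-3 → 2). Not NE.
(T, Y): Column can switch to X (-4 → 4). Not NE.
(T, Z): Column can switch to X (0 → 4). Not NE.
(B, X): Column can switch to Z (1 → 4). Not NE.
(B, Y): Row can switch to T (-5 → 5). Not NE.
(B, Z): Row can switch to T (-5 → 2). Not NE.

No pure-strategy Nash equilibrium.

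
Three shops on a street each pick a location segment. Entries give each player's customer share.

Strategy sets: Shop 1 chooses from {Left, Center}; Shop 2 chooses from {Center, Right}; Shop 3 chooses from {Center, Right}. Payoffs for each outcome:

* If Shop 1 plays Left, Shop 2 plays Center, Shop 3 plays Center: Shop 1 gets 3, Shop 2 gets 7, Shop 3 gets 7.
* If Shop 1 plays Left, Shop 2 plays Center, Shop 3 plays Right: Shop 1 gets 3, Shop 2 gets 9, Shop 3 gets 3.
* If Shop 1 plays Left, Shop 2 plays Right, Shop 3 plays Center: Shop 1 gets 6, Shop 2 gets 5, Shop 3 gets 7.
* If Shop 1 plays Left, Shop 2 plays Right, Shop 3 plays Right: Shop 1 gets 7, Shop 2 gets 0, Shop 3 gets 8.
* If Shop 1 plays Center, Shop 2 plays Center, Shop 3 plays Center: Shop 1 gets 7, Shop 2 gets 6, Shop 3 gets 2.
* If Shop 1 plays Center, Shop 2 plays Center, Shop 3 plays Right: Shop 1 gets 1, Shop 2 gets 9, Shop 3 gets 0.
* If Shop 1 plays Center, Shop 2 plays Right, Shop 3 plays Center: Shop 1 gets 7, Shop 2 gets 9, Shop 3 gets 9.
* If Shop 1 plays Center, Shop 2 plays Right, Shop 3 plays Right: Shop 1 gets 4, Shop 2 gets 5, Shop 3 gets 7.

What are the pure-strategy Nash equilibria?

Shop 1 against (Center, Center): payoffs 3, 7 → best response Center.
Shop 1 against (Center, Right): payoffs 3, 1 → best response Left.
Shop 1 against (Right, Center): payoffs 6, 7 → best response Center.
Shop 1 against (Right, Right): payoffs 7, 4 → best response Left.
Shop 2 against (Left, Center): payoffs 7, 5 → best response Center.
Shop 2 against (Left, Right): payoffs 9, 0 → best response Center.
Shop 2 against (Center, Center): payoffs 6, 9 → best response Right.
Shop 2 against (Center, Right): payoffs 9, 5 → best response Center.
Shop 3 against (Left, Center): payoffs 7, 3 → best response Center.
Shop 3 against (Left, Right): payoffs 7, 8 → best response Right.
Shop 3 against (Center, Center): payoffs 2, 0 → best response Center.
Shop 3 against (Center, Right): payoffs 9, 7 → best response Center.
Mutual best responses: (Center, Right, Center).

The unique pure-strategy Nash equilibrium is (Center, Right, Center).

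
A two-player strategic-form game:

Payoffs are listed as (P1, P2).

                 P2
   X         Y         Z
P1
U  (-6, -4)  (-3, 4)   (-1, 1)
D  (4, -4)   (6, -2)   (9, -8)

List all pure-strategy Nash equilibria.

P1 against X: payoffs -6, 4 → best response D.
P1 against Y: payoffs -3, 6 → best response D.
P1 against Z: payoffs -1, 9 → best response D.
P2 against U: payoffs -4, 4, 1 → best response Y.
P2 against D: payoffs -4, -2, -8 → best response Y.
Mutual best responses: (D, Y).

(D, Y)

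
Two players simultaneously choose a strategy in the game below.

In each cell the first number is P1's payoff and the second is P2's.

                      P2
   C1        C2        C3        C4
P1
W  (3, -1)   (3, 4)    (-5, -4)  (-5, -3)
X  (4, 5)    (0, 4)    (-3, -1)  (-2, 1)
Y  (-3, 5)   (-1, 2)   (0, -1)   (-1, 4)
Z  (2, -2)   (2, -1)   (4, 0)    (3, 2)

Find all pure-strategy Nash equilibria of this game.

The pure Nash equilibria are (W, C2), (X, C1), (Z, C4).

For each strategy profile, look for a profitable unilateral deviation.
(W, C1): P1 can switch to X (3 → 4). Not NE.
(W, C2): P1 gets 3, best alternative 2; P2 gets 4, best alternative -1. No profitable deviation — NE.
(W, C3): P1 can switch to X (-5 → -3). Not NE.
(W, C4): P1 can switch to X (-5 → -2). Not NE.
(X, C1): P1 gets 4, best alternative 3; P2 gets 5, best alternative 4. No profitable deviation — NE.
(X, C2): P1 can switch to W (0 → 3). Not NE.
(X, C3): P1 can switch to Y (-3 → 0). Not NE.
(X, C4): P1 can switch to Y (-2 → -1). Not NE.
(Z, C4): P1 gets 3, best alternative -1; P2 gets 2, best alternative 0. No profitable deviation — NE.
(The remaining 7 profiles each have a profitable deviation by the same check.)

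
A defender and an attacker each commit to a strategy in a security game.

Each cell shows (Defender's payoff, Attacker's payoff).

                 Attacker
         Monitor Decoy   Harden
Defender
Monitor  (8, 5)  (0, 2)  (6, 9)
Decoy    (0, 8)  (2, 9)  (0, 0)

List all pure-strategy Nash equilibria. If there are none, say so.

(Monitor, Harden) and (Decoy, Decoy)

(Monitor, Monitor): Attacker can switch to Harden (5 → 9). Not NE.
(Monitor, Decoy): Defender can switch to Decoy (0 → 2). Not NE.
(Monitor, Harden): Defender gets 6, best alternative 0; Attacker gets 9, best alternative 5. No profitable deviation — NE.
(Decoy, Monitor): Defender can switch to Monitor (0 → 8). Not NE.
(Decoy, Decoy): Defender gets 2, best alternative 0; Attacker gets 9, best alternative 8. No profitable deviation — NE.
(Decoy, Harden): Defender can switch to Monitor (0 → 6). Not NE.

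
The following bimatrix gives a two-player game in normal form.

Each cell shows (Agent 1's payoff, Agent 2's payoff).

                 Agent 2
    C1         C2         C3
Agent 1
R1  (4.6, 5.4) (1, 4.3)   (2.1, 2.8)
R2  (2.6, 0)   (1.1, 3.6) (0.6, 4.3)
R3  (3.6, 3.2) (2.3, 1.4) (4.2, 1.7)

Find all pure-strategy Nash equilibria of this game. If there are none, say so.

The unique pure-strategy Nash equilibrium is (R1, C1).

Agent 1 against C1: payoffs 4.6, 2.6, 3.6 → best response R1.
Agent 1 against C2: payoffs 1, 1.1, 2.3 → best response R3.
Agent 1 against C3: payoffs 2.1, 0.6, 4.2 → best response R3.
Agent 2 against R1: payoffs 5.4, 4.3, 2.8 → best response C1.
Agent 2 against R2: payoffs 0, 3.6, 4.3 → best response C3.
Agent 2 against R3: payoffs 3.2, 1.4, 1.7 → best response C1.
Mutual best responses: (R1, C1).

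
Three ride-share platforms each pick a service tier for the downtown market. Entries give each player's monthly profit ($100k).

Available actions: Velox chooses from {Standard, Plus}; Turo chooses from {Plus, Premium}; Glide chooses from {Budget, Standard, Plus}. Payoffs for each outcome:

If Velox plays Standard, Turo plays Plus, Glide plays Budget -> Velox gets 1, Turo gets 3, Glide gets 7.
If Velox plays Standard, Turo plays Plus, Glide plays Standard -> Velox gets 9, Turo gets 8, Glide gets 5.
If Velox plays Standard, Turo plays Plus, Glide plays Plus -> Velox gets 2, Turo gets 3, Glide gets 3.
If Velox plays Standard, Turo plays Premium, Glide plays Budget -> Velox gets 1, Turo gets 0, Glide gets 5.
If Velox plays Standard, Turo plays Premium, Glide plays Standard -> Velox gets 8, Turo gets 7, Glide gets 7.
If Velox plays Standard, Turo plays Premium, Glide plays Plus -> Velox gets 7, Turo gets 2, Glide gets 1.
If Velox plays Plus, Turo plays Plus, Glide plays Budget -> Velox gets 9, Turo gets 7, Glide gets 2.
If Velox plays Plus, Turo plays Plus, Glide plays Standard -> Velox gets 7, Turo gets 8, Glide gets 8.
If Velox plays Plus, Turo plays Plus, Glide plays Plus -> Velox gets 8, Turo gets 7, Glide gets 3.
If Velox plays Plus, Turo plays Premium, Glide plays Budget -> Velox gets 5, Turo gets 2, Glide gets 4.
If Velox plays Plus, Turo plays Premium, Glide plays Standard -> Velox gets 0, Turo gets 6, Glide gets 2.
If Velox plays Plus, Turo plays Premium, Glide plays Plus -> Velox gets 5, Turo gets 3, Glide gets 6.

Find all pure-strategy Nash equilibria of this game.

For each player, find the best response to each opponent profile; mutual best responses are the pure NE.
Velox against (Plus, Budget): payoffs 1, 9 → best response Plus.
Velox against (Plus, Standard): payoffs 9, 7 → best response Standard.
Velox against (Plus, Plus): payoffs 2, 8 → best response Plus.
Velox against (Premium, Budget): payoffs 1, 5 → best response Plus.
Velox against (Premium, Standard): payoffs 8, 0 → best response Standard.
Velox against (Premium, Plus): payoffs 7, 5 → best response Standard.
Turo against (Standard, Budget): payoffs 3, 0 → best response Plus.
Turo against (Standard, Standard): payoffs 8, 7 → best response Plus.
Turo against (Standard, Plus): payoffs 3, 2 → best response Plus.
Turo against (Plus, Budget): payoffs 7, 2 → best response Plus.
Turo against (Plus, Standard): payoffs 8, 6 → best response Plus.
Turo against (Plus, Plus): payoffs 7, 3 → best response Plus.
Glide against (Standard, Plus): payoffs 7, 5, 3 → best response Budget.
Glide against (Standard, Premium): payoffs 5, 7, 1 → best response Standard.
Glide against (Plus, Plus): payoffs 2, 8, 3 → best response Standard.
Glide against (Plus, Premium): payoffs 4, 2, 6 → best response Plus.
No profile is a mutual best response for all players.

There is no pure-strategy Nash equilibrium.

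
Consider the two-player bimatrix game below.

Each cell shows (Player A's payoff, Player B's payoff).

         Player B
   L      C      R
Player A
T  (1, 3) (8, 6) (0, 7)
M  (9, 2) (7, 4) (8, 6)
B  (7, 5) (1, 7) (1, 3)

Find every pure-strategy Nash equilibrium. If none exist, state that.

For each player, find the best response to each opponent profile; mutual best responses are the pure NE.
Player A against L: payoffs 1, 9, 7 → best response M.
Player A against C: payoffs 8, 7, 1 → best response T.
Player A against R: payoffs 0, 8, 1 → best response M.
Player B against T: payoffs 3, 6, 7 → best response R.
Player B against M: payoffs 2, 4, 6 → best response R.
Player B against B: payoffs 5, 7, 3 → best response C.
Mutual best responses: (M, R).

(M, R)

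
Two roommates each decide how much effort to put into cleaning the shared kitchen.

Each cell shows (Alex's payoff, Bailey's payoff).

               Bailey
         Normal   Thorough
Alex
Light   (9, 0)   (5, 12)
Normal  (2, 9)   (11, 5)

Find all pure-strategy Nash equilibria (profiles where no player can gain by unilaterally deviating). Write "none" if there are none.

For each strategy profile, look for a profitable unilateral deviation.
(Light, Normal): Bailey can switch to Thorough (0 → 12). Not NE.
(Light, Thorough): Alex can switch to Normal (5 → 11). Not NE.
(Normal, Normal): Alex can switch to Light (2 → 9). Not NE.
(Normal, Thorough): Bailey can switch to Normal (5 → 9). Not NE.

There is no pure-strategy Nash equilibrium.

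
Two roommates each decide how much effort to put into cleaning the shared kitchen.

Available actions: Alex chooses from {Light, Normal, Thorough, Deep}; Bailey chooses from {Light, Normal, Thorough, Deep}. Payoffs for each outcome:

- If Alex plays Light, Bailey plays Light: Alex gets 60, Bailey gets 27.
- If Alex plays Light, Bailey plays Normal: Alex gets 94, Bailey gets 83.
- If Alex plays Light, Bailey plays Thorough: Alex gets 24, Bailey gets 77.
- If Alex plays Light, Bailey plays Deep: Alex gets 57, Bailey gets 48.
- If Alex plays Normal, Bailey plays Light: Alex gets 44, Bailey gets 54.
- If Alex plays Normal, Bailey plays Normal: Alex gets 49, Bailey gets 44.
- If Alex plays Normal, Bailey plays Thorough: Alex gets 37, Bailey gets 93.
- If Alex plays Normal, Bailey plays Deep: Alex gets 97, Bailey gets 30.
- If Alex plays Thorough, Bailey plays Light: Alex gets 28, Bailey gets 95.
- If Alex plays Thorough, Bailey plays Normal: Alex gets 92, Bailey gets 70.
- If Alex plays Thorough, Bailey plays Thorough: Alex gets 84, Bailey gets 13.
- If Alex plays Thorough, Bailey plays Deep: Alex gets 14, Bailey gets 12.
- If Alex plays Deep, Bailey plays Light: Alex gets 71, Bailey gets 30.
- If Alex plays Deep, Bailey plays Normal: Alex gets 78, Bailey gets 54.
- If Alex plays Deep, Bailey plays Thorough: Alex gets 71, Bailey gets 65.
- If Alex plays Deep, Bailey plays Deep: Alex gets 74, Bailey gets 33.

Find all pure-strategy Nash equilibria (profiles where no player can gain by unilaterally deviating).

Check each profile: it is a Nash equilibrium iff no player can strictly gain by switching unilaterally.
(Light, Light): Alex can switch to Deep (60 → 71). Not NE.
(Light, Normal): Alex gets 94, best alternative 92; Bailey gets 83, best alternative 77. No profitable deviation — NE.
(Light, Thorough): Alex can switch to Normal (24 → 37). Not NE.
(Light, Deep): Alex can switch to Normal (57 → 97). Not NE.
(Normal, Light): Alex can switch to Light (44 → 60). Not NE.
(Normal, Normal): Alex can switch to Light (49 → 94). Not NE.
(Normal, Thorough): Alex can switch to Thorough (37 → 84). Not NE.
(Normal, Deep): Bailey can switch to Light (30 → 54). Not NE.
(Thorough, Light): Alex can switch to Light (28 → 60). Not NE.
(Thorough, Normal): Alex can switch to Light (92 → 94). Not NE.
(Thorough, Thorough): Bailey can switch to Light (13 → 95). Not NE.
(Thorough, Deep): Alex can switch to Light (14 → 57). Not NE.
(Deep, Light): Bailey can switch to Normal (30 → 54). Not NE.
(The remaining 3 profiles each have a profitable deviation by the same check.)

Pure NE: (Light, Normal)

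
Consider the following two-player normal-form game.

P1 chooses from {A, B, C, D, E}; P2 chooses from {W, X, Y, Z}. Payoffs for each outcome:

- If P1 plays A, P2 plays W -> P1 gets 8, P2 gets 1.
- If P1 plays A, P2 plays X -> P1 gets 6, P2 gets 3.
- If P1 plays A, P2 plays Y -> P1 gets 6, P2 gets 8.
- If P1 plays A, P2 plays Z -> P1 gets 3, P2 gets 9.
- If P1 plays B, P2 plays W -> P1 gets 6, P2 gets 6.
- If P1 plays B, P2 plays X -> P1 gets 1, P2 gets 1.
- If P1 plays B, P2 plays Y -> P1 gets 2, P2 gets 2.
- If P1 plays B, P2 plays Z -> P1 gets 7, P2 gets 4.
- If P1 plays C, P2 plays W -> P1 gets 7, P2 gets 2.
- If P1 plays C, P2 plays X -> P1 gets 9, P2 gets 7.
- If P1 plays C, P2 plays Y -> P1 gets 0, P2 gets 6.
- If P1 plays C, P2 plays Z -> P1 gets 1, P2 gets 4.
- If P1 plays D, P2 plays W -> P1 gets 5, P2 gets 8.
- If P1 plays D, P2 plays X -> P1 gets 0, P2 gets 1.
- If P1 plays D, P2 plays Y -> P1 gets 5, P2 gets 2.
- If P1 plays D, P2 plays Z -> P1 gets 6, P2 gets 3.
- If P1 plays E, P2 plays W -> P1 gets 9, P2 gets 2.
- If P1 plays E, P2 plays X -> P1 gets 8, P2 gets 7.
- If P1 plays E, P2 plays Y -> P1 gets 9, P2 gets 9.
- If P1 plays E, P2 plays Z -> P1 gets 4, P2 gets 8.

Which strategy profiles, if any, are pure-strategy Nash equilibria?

P1 against W: payoffs 8, 6, 7, 5, 9 → best response E.
P1 against X: payoffs 6, 1, 9, 0, 8 → best response C.
P1 against Y: payoffs 6, 2, 0, 5, 9 → best response E.
P1 against Z: payoffs 3, 7, 1, 6, 4 → best response B.
P2 against A: payoffs 1, 3, 8, 9 → best response Z.
P2 against B: payoffs 6, 1, 2, 4 → best response W.
P2 against C: payoffs 2, 7, 6, 4 → best response X.
P2 against D: payoffs 8, 1, 2, 3 → best response W.
P2 against E: payoffs 2, 7, 9, 8 → best response Y.
Mutual best responses: (C, X); (E, Y).

(C, X), (E, Y)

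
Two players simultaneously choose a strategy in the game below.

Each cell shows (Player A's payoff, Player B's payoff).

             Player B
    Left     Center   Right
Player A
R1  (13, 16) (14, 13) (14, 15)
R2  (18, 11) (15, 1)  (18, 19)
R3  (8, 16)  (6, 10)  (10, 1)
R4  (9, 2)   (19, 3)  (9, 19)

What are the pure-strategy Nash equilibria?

(R2, Right)

Player A against Left: payoffs 13, 18, 8, 9 → best response R2.
Player A against Center: payoffs 14, 15, 6, 19 → best response R4.
Player A against Right: payoffs 14, 18, 10, 9 → best response R2.
Player B against R1: payoffs 16, 13, 15 → best response Left.
Player B against R2: payoffs 11, 1, 19 → best response Right.
Player B against R3: payoffs 16, 10, 1 → best response Left.
Player B against R4: payoffs 2, 3, 19 → best response Right.
Mutual best responses: (R2, Right).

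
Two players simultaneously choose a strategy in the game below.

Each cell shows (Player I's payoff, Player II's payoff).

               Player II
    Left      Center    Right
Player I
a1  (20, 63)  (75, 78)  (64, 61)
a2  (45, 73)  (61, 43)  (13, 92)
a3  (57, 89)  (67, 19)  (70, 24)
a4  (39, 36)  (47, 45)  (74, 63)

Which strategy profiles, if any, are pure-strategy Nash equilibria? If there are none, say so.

Player I against Left: payoffs 20, 45, 57, 39 → best response a3.
Player I against Center: payoffs 75, 61, 67, 47 → best response a1.
Player I against Right: payoffs 64, 13, 70, 74 → best response a4.
Player II against a1: payoffs 63, 78, 61 → best response Center.
Player II against a2: payoffs 73, 43, 92 → best response Right.
Player II against a3: payoffs 89, 19, 24 → best response Left.
Player II against a4: payoffs 36, 45, 63 → best response Right.
Mutual best responses: (a1, Center); (a3, Left); (a4, Right).

Pure-strategy Nash equilibria: (a1, Center), (a3, Left), (a4, Right)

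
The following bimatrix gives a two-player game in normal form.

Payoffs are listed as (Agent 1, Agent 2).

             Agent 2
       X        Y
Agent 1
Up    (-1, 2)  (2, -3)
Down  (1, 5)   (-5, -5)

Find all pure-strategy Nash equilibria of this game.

(Down, X)

(Up, X): Agent 1 can switch to Down (-1 → 1). Not NE.
(Up, Y): Agent 2 can switch to X (-3 → 2). Not NE.
(Down, X): Agent 1 gets 1, best alternative -1; Agent 2 gets 5, best alternative -5. No profitable deviation — NE.
(Down, Y): Agent 1 can switch to Up (-5 → 2). Not NE.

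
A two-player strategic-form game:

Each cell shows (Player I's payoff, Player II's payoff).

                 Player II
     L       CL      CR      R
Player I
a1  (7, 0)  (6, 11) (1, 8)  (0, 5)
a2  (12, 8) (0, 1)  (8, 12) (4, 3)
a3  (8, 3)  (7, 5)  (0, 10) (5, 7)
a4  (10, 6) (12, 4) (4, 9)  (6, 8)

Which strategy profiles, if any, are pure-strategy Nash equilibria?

Player I against L: payoffs 7, 12, 8, 10 → best response a2.
Player I against CL: payoffs 6, 0, 7, 12 → best response a4.
Player I against CR: payoffs 1, 8, 0, 4 → best response a2.
Player I against R: payoffs 0, 4, 5, 6 → best response a4.
Player II against a1: payoffs 0, 11, 8, 5 → best response CL.
Player II against a2: payoffs 8, 1, 12, 3 → best response CR.
Player II against a3: payoffs 3, 5, 10, 7 → best response CR.
Player II against a4: payoffs 6, 4, 9, 8 → best response CR.
Mutual best responses: (a2, CR).

The unique pure-strategy Nash equilibrium is (a2, CR).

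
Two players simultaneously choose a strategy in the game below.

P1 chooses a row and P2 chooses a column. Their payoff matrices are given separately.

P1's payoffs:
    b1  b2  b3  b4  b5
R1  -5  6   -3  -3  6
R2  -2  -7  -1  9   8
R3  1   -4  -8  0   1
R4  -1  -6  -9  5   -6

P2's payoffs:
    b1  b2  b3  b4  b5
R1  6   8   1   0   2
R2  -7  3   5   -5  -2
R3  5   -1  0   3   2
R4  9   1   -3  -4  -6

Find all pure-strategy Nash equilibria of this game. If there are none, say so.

The pure Nash equilibria are (R1, b2), (R2, b3), (R3, b1).

Mark each player's best response to every combination of opponents' strategies; a profile where every player is best-responding is a pure Nash equilibrium.
P1 against b1: payoffs -5, -2, 1, -1 → best response R3.
P1 against b2: payoffs 6, -7, -4, -6 → best response R1.
P1 against b3: payoffs -3, -1, -8, -9 → best response R2.
P1 against b4: payoffs -3, 9, 0, 5 → best response R2.
P1 against b5: payoffs 6, 8, 1, -6 → best response R2.
P2 against R1: payoffs 6, 8, 1, 0, 2 → best response b2.
P2 against R2: payoffs -7, 3, 5, -5, -2 → best response b3.
P2 against R3: payoffs 5, -1, 0, 3, 2 → best response b1.
P2 against R4: payoffs 9, 1, -3, -4, -6 → best response b1.
Mutual best responses: (R1, b2); (R2, b3); (R3, b1).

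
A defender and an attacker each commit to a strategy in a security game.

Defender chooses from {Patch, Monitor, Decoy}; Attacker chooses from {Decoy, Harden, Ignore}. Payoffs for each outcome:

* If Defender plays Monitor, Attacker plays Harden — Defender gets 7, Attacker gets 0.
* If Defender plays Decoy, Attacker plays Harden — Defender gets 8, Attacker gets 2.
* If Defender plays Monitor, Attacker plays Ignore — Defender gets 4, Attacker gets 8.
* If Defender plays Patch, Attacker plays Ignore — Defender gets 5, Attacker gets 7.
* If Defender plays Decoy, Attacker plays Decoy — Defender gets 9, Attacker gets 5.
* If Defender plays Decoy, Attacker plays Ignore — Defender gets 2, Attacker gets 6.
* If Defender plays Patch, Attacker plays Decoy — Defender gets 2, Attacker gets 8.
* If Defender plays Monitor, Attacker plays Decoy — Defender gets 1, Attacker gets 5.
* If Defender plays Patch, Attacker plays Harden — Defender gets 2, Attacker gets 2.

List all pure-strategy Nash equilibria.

Check each profile: it is a Nash equilibrium iff no player can strictly gain by switching unilaterally.
(Patch, Decoy): Defender can switch to Decoy (2 → 9). Not NE.
(Patch, Harden): Defender can switch to Monitor (2 → 7). Not NE.
(Patch, Ignore): Attacker can switch to Decoy (7 → 8). Not NE.
(Monitor, Decoy): Defender can switch to Patch (1 → 2). Not NE.
(Monitor, Harden): Defender can switch to Decoy (7 → 8). Not NE.
(Monitor, Ignore): Defender can switch to Patch (4 → 5). Not NE.
(The remaining 3 profiles each have a profitable deviation by the same check.)

none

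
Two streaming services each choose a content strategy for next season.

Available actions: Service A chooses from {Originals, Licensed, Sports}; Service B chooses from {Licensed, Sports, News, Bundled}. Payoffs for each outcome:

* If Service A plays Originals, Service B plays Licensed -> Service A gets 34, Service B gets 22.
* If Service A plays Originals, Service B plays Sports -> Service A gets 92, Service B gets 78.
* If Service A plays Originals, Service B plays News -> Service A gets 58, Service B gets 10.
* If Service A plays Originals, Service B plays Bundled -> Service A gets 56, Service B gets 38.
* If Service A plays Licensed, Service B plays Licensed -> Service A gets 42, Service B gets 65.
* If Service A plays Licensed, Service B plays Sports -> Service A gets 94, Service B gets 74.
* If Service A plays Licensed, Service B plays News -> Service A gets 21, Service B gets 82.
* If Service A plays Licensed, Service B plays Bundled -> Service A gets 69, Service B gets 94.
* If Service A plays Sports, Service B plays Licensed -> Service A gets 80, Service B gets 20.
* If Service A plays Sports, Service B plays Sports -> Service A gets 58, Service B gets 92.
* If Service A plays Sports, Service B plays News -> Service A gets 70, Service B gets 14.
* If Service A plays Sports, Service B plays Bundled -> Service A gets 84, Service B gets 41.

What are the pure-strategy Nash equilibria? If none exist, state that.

Service A against Licensed: payoffs 34, 42, 80 → best response Sports.
Service A against Sports: payoffs 92, 94, 58 → best response Licensed.
Service A against News: payoffs 58, 21, 70 → best response Sports.
Service A against Bundled: payoffs 56, 69, 84 → best response Sports.
Service B against Originals: payoffs 22, 78, 10, 38 → best response Sports.
Service B against Licensed: payoffs 65, 74, 82, 94 → best response Bundled.
Service B against Sports: payoffs 20, 92, 14, 41 → best response Sports.
No profile is a mutual best response for all players.

No pure-strategy Nash equilibrium.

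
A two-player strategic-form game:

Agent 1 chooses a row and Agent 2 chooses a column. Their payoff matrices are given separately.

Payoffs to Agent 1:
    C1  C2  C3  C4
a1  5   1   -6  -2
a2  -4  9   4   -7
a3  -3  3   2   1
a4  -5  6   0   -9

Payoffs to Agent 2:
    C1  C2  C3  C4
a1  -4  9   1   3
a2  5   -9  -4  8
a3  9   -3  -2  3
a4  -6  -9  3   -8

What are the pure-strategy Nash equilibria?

(a1, C1): Agent 2 can switch to C2 (-4 → 9). Not NE.
(a1, C2): Agent 1 can switch to a2 (1 → 9). Not NE.
(a1, C3): Agent 1 can switch to a2 (-6 → 4). Not NE.
(a1, C4): Agent 1 can switch to a3 (-2 → 1). Not NE.
(a2, C1): Agent 1 can switch to a1 (-4 → 5). Not NE.
(a2, C2): Agent 2 can switch to C1 (-9 → 5). Not NE.
(The remaining 10 profiles each have a profitable deviation by the same check.)

No pure-strategy Nash equilibrium.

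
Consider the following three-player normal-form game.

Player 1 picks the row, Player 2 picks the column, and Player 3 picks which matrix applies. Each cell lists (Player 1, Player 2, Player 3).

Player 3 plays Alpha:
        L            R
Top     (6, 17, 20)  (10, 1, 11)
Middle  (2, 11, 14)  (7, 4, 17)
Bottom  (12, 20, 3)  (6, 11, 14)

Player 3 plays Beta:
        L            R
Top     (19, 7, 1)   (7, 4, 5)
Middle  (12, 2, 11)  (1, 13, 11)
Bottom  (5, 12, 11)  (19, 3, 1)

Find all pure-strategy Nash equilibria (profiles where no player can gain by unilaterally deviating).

Player 1 against (L, Alpha): payoffs 6, 2, 12 → best response Bottom.
Player 1 against (L, Beta): payoffs 19, 12, 5 → best response Top.
Player 1 against (R, Alpha): payoffs 10, 7, 6 → best response Top.
Player 1 against (R, Beta): payoffs 7, 1, 19 → best response Bottom.
Player 2 against (Top, Alpha): payoffs 17, 1 → best response L.
Player 2 against (Top, Beta): payoffs 7, 4 → best response L.
Player 2 against (Middle, Alpha): payoffs 11, 4 → best response L.
Player 2 against (Middle, Beta): payoffs 2, 13 → best response R.
Player 2 against (Bottom, Alpha): payoffs 20, 11 → best response L.
Player 2 against (Bottom, Beta): payoffs 12, 3 → best response L.
Player 3 against (Top, L): payoffs 20, 1 → best response Alpha.
Player 3 against (Top, R): payoffs 11, 5 → best response Alpha.
Player 3 against (Middle, L): payoffs 14, 11 → best response Alpha.
Player 3 against (Middle, R): payoffs 17, 11 → best response Alpha.
Player 3 against (Bottom, L): payoffs 3, 11 → best response Beta.
Player 3 against (Bottom, R): payoffs 14, 1 → best response Alpha.
No profile is a mutual best response for all players.

none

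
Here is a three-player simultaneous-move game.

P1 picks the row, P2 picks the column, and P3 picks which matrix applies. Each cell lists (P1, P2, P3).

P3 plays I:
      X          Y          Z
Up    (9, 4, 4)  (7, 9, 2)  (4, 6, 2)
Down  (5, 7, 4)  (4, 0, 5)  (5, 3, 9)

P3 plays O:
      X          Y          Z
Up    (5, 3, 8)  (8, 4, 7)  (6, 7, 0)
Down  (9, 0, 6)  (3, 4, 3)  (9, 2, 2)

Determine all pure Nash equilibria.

none

(Up, X, I): P2 can switch to Y (4 → 9). Not NE.
(Up, X, O): P1 can switch to Down (5 → 9). Not NE.
(Up, Y, I): P3 can switch to O (2 → 7). Not NE.
(Up, Y, O): P2 can switch to Z (4 → 7). Not NE.
(Up, Z, I): P1 can switch to Down (4 → 5). Not NE.
(Up, Z, O): P1 can switch to Down (6 → 9). Not NE.
(Down, X, I): P1 can switch to Up (5 → 9). Not NE.
(Down, X, O): P2 can switch to Y (0 → 4). Not NE.
(The remaining 4 profiles each have a profitable deviation by the same check.)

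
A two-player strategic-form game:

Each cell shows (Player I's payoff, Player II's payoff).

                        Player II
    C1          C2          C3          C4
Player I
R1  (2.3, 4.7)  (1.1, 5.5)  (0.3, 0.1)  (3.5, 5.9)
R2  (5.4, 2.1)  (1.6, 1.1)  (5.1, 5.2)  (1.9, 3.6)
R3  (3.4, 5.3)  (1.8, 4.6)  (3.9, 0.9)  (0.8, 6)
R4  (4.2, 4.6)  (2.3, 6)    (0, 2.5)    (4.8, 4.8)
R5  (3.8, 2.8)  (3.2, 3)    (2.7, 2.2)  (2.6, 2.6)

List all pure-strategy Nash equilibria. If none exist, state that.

(R1, C1): Player I can switch to R2 (2.3 → 5.4). Not NE.
(R1, C2): Player I can switch to R2 (1.1 → 1.6). Not NE.
(R1, C3): Player I can switch to R2 (0.3 → 5.1). Not NE.
(R1, C4): Player I can switch to R4 (3.5 → 4.8). Not NE.
(R2, C1): Player II can switch to C3 (2.1 → 5.2). Not NE.
(R2, C2): Player I can switch to R3 (1.6 → 1.8). Not NE.
(R2, C3): Player I gets 5.1, best alternative 3.9; Player II gets 5.2, best alternative 3.6. No profitable deviation — NE.
(R5, C2): Player I gets 3.2, best alternative 2.3; Player II gets 3, best alternative 2.8. No profitable deviation — NE.
(The remaining 12 profiles each have a profitable deviation by the same check.)

The pure Nash equilibria are (R2, C3) and (R5, C2).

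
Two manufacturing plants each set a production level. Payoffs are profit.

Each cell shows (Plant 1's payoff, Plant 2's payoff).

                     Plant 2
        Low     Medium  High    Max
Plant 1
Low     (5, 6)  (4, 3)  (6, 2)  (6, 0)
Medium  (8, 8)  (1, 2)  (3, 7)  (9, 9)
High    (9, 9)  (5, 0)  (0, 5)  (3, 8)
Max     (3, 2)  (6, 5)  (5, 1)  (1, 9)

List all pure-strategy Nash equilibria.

(Medium, Max), (High, Low)

Plant 1 against Low: payoffs 5, 8, 9, 3 → best response High.
Plant 1 against Medium: payoffs 4, 1, 5, 6 → best response Max.
Plant 1 against High: payoffs 6, 3, 0, 5 → best response Low.
Plant 1 against Max: payoffs 6, 9, 3, 1 → best response Medium.
Plant 2 against Low: payoffs 6, 3, 2, 0 → best response Low.
Plant 2 against Medium: payoffs 8, 2, 7, 9 → best response Max.
Plant 2 against High: payoffs 9, 0, 5, 8 → best response Low.
Plant 2 against Max: payoffs 2, 5, 1, 9 → best response Max.
Mutual best responses: (Medium, Max); (High, Low).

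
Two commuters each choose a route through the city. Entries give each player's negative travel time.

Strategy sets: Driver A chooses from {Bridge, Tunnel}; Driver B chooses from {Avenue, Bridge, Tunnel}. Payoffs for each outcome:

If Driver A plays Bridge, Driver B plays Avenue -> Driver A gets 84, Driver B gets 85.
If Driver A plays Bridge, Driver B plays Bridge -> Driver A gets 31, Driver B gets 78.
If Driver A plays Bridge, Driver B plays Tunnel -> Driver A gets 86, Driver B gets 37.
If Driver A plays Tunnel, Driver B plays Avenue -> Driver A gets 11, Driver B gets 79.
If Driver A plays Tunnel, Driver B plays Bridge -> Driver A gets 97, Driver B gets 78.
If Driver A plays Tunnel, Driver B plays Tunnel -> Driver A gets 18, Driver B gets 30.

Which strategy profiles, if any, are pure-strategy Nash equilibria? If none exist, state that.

(Bridge, Avenue): Driver A gets 84, best alternative 11; Driver B gets 85, best alternative 78. No profitable deviation — NE.
(Bridge, Bridge): Driver A can switch to Tunnel (31 → 97). Not NE.
(Bridge, Tunnel): Driver B can switch to Avenue (37 → 85). Not NE.
(Tunnel, Avenue): Driver A can switch to Bridge (11 → 84). Not NE.
(Tunnel, Bridge): Driver B can switch to Avenue (78 → 79). Not NE.
(Tunnel, Tunnel): Driver A can switch to Bridge (18 → 86). Not NE.

The unique pure-strategy Nash equilibrium is (Bridge, Avenue).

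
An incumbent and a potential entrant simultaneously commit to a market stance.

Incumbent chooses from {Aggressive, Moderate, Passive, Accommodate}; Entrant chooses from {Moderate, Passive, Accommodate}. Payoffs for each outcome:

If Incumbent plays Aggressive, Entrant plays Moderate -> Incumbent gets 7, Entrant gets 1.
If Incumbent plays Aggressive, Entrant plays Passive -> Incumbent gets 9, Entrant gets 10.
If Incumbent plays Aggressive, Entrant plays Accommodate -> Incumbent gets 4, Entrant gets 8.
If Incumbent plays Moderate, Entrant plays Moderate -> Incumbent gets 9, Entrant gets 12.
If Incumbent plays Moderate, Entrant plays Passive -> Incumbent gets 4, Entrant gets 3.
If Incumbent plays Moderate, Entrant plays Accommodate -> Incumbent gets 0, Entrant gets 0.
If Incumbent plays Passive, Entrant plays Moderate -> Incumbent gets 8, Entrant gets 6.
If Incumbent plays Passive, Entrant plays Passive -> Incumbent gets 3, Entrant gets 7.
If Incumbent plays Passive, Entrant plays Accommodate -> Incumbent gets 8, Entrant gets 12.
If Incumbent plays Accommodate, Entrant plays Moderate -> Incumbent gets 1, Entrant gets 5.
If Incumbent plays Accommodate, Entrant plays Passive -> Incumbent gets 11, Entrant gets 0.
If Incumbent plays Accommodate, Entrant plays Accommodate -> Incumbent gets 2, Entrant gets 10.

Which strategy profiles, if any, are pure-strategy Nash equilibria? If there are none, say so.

(Moderate, Moderate), (Passive, Accommodate)

(Aggressive, Moderate): Incumbent can switch to Moderate (7 → 9). Not NE.
(Aggressive, Passive): Incumbent can switch to Accommodate (9 → 11). Not NE.
(Aggressive, Accommodate): Incumbent can switch to Passive (4 → 8). Not NE.
(Moderate, Moderate): Incumbent gets 9, best alternative 8; Entrant gets 12, best alternative 3. No profitable deviation — NE.
(Moderate, Passive): Incumbent can switch to Aggressive (4 → 9). Not NE.
(Moderate, Accommodate): Incumbent can switch to Aggressive (0 → 4). Not NE.
(Passive, Moderate): Incumbent can switch to Moderate (8 → 9). Not NE.
(Passive, Passive): Incumbent can switch to Aggressive (3 → 9). Not NE.
(Passive, Accommodate): Incumbent gets 8, best alternative 4; Entrant gets 12, best alternative 7. No profitable deviation — NE.
(Accommodate, Moderate): Incumbent can switch to Aggressive (1 → 7). Not NE.
(The remaining 2 profiles each have a profitable deviation by the same check.)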